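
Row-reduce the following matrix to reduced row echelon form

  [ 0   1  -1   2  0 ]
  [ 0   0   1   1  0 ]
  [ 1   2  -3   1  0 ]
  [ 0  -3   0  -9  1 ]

ρ1 <-> ρ3
  [ 1   2  -3   1  0 ]
  [ 0   0   1   1  0 ]
  [ 0   1  -1   2  0 ]
  [ 0  -3   0  -9  1 ]
ρ2 <-> ρ3
  [ 1   2  -3   1  0 ]
  [ 0   1  -1   2  0 ]
  [ 0   0   1   1  0 ]
  [ 0  -3   0  -9  1 ]
ρ4 → ρ4 + 3·ρ2
  [ 1  2  -3   1  0 ]
  [ 0  1  -1   2  0 ]
  [ 0  0   1   1  0 ]
  [ 0  0  -3  -3  1 ]
ρ4 → ρ4 + 3·ρ3
  [ 1  2  -3  1  0 ]
  [ 0  1  -1  2  0 ]
  [ 0  0   1  1  0 ]
  [ 0  0   0  0  1 ]
ρ2 → ρ2 + ρ3
  [ 1  2  -3  1  0 ]
  [ 0  1   0  3  0 ]
  [ 0  0   1  1  0 ]
  [ 0  0   0  0  1 ]
ρ1 → ρ1 + 3·ρ3
  [ 1  2  0  4  0 ]
  [ 0  1  0  3  0 ]
  [ 0  0  1  1  0 ]
  [ 0  0  0  0  1 ]
ρ1 → ρ1 − 2·ρ2
  [ 1  0  0  -2  0 ]
  [ 0  1  0   3  0 ]
  [ 0  0  1   1  0 ]
  [ 0  0  0   0  1 ]

[[1, 0, 0, -2, 0], [0, 1, 0, 3, 0], [0, 0, 1, 1, 0], [0, 0, 0, 0, 1]]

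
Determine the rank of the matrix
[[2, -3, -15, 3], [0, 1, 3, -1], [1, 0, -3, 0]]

rank = 2

Multiply ρ1 by 1/2.
  [ 1  -3/2  -15/2  3/2 ]
  [ 0     1      3   -1 ]
  [ 1     0     -3    0 ]
Subtract ρ1 from ρ3.
  [ 1  -3/2  -15/2   3/2 ]
  [ 0     1      3    -1 ]
  [ 0   3/2    9/2  -3/2 ]
Subtract 3/2 times ρ2 from ρ3.
  [ 1  -3/2  -15/2  3/2 ]
  [ 0     1      3   -1 ]
  [ 0     0      0    0 ]
Add 3/2 times ρ2 to ρ1.
  [ 1  0  -3   0 ]
  [ 0  1   3  -1 ]
  [ 0  0   0   0 ]
The reduced form has 2 nonzero rows.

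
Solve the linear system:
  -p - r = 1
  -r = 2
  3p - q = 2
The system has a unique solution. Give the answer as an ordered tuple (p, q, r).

(1, 1, -2)

Form the augmented matrix and row-reduce:
  [ -1   0  -1  |  1 ]
  [  0   0  -1  |  2 ]
  [  3  -1   0  |  2 ]
r1 → -1·r1
  [ 1   0   1  |  -1 ]
  [ 0   0  -1  |   2 ]
  [ 3  -1   0  |   2 ]
r3 → r3 − 3·r1
  [ 1   0   1  |  -1 ]
  [ 0   0  -1  |   2 ]
  [ 0  -1  -3  |   5 ]
r2 ↔ r3
  [ 1   0   1  |  -1 ]
  [ 0  -1  -3  |   5 ]
  [ 0   0  -1  |   2 ]
r2 → -1·r2
  [ 1  0   1  |  -1 ]
  [ 0  1   3  |  -5 ]
  [ 0  0  -1  |   2 ]
r3 → -1·r3
  [ 1  0  1  |  -1 ]
  [ 0  1  3  |  -5 ]
  [ 0  0  1  |  -2 ]
r2 → r2 − 3·r3
  [ 1  0  1  |  -1 ]
  [ 0  1  0  |   1 ]
  [ 0  0  1  |  -2 ]
r1 → r1 − r3
  [ 1  0  0  |   1 ]
  [ 0  1  0  |   1 ]
  [ 0  0  1  |  -2 ]
Reading off the last column: p = 1, q = 1, r = -2.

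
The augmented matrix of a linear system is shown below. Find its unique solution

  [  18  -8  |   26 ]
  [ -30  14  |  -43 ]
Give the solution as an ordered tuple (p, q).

R1 → 1/18·R1
  [   1  -4/9  |  13/9 ]
  [ -30    14  |   -43 ]
R2 → R2 + 30·R1
  [ 1  -4/9  |  13/9 ]
  [ 0   2/3  |   1/3 ]
R2 → 3/2·R2
  [ 1  -4/9  |  13/9 ]
  [ 0     1  |   1/2 ]
R1 → R1 + 4/9·R2
  [ 1  0  |  5/3 ]
  [ 0  1  |  1/2 ]
Reading off the last column: p = 5/3, q = 1/2.

(5/3, 1/2)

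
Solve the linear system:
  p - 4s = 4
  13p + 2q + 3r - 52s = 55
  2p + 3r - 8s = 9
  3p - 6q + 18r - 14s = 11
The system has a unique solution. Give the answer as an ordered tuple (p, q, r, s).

Form the augmented matrix and row-reduce:
  [  1   0   0   -4  |   4 ]
  [ 13   2   3  -52  |  55 ]
  [  2   0   3   -8  |   9 ]
  [  3  -6  18  -14  |  11 ]
R2 → R2 − 13·R1
  [ 1   0   0   -4  |   4 ]
  [ 0   2   3    0  |   3 ]
  [ 2   0   3   -8  |   9 ]
  [ 3  -6  18  -14  |  11 ]
R3 → R3 − 2·R1
  [ 1   0   0   -4  |   4 ]
  [ 0   2   3    0  |   3 ]
  [ 0   0   3    0  |   1 ]
  [ 3  -6  18  -14  |  11 ]
R4 → R4 − 3·R1
  [ 1   0   0  -4  |   4 ]
  [ 0   2   3   0  |   3 ]
  [ 0   0   3   0  |   1 ]
  [ 0  -6  18  -2  |  -1 ]
R2 → 1/2·R2
  [ 1   0    0  -4  |    4 ]
  [ 0   1  3/2   0  |  3/2 ]
  [ 0   0    3   0  |    1 ]
  [ 0  -6   18  -2  |   -1 ]
R4 → R4 + 6·R2
  [ 1  0    0  -4  |    4 ]
  [ 0  1  3/2   0  |  3/2 ]
  [ 0  0    3   0  |    1 ]
  [ 0  0   27  -2  |    8 ]
R3 → 1/3·R3
  [ 1  0    0  -4  |    4 ]
  [ 0  1  3/2   0  |  3/2 ]
  [ 0  0    1   0  |  1/3 ]
  [ 0  0   27  -2  |    8 ]
R4 → R4 − 27·R3
  [ 1  0    0  -4  |    4 ]
  [ 0  1  3/2   0  |  3/2 ]
  [ 0  0    1   0  |  1/3 ]
  [ 0  0    0  -2  |   -1 ]
R4 → -1/2·R4
  [ 1  0    0  -4  |    4 ]
  [ 0  1  3/2   0  |  3/2 ]
  [ 0  0    1   0  |  1/3 ]
  [ 0  0    0   1  |  1/2 ]
R1 → R1 + 4·R4
  [ 1  0    0  0  |    6 ]
  [ 0  1  3/2  0  |  3/2 ]
  [ 0  0    1  0  |  1/3 ]
  [ 0  0    0  1  |  1/2 ]
R2 → R2 − 3/2·R3
  [ 1  0  0  0  |    6 ]
  [ 0  1  0  0  |    1 ]
  [ 0  0  1  0  |  1/3 ]
  [ 0  0  0  1  |  1/2 ]
Reading off the last column: p = 6, q = 1, r = 1/3, s = 1/2.

(6, 1, 1/3, 1/2)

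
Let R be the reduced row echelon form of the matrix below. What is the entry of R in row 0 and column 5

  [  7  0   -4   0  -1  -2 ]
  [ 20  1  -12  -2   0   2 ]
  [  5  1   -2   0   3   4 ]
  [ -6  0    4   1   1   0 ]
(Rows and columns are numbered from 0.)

r1 → 1/7·r1
r2 → r2 − 20·r1
r3 → r3 − 5·r1
r4 → r4 + 6·r1
r3 → r3 − r2
r3 → 7/10·r3
r4 → r4 − 4/7·r3
r4 → 5·r4
r3 → r3 − 7/5·r4
r2 → r2 + 2·r4
r2 → r2 + 4/7·r3
r1 → r1 + 4/7·r3

2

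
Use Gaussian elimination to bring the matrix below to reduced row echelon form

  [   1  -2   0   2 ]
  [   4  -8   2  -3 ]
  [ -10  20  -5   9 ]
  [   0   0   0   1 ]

[[1, -2, 0, 0], [0, 0, 1, 0], [0, 0, 0, 1], [0, 0, 0, 0]]

r2 -> r2 − 4·r1
  [   1  -2   0    2 ]
  [   0   0   2  -11 ]
  [ -10  20  -5    9 ]
  [   0   0   0    1 ]
r3 -> r3 + 10·r1
  [ 1  -2   0    2 ]
  [ 0   0   2  -11 ]
  [ 0   0  -5   29 ]
  [ 0   0   0    1 ]
r2 -> 1/2·r2
  [ 1  -2   0      2 ]
  [ 0   0   1  -11/2 ]
  [ 0   0  -5     29 ]
  [ 0   0   0      1 ]
r3 -> r3 + 5·r2
  [ 1  -2  0      2 ]
  [ 0   0  1  -11/2 ]
  [ 0   0  0    3/2 ]
  [ 0   0  0      1 ]
r3 -> 2/3·r3
  [ 1  -2  0      2 ]
  [ 0   0  1  -11/2 ]
  [ 0   0  0      1 ]
  [ 0   0  0      1 ]
r4 -> r4 − r3
  [ 1  -2  0      2 ]
  [ 0   0  1  -11/2 ]
  [ 0   0  0      1 ]
  [ 0   0  0      0 ]
r2 -> r2 + 11/2·r3
  [ 1  -2  0  2 ]
  [ 0   0  1  0 ]
  [ 0   0  0  1 ]
  [ 0   0  0  0 ]
r1 -> r1 − 2·r3
  [ 1  -2  0  0 ]
  [ 0   0  1  0 ]
  [ 0   0  0  1 ]
  [ 0   0  0  0 ]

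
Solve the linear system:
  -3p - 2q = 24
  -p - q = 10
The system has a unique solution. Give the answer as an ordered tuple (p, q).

(-4, -6)

Form the augmented matrix and row-reduce:
  [ -3  -2  |  24 ]
  [ -1  -1  |  10 ]
R1 ← -1/3·R1
  [  1  2/3  |  -8 ]
  [ -1   -1  |  10 ]
R2 ← R2 + R1
  [ 1   2/3  |  -8 ]
  [ 0  -1/3  |   2 ]
R2 ← -3·R2
  [ 1  2/3  |  -8 ]
  [ 0    1  |  -6 ]
R1 ← R1 − 2/3·R2
  [ 1  0  |  -4 ]
  [ 0  1  |  -6 ]
Reading off the last column: p = -4, q = -6.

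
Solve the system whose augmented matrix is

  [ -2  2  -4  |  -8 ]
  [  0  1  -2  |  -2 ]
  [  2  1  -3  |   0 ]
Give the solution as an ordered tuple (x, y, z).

R1 -> -1/2·R1
  [ 1  -1   2  |   4 ]
  [ 0   1  -2  |  -2 ]
  [ 2   1  -3  |   0 ]
R3 -> R3 − 2·R1
  [ 1  -1   2  |   4 ]
  [ 0   1  -2  |  -2 ]
  [ 0   3  -7  |  -8 ]
R3 -> R3 − 3·R2
  [ 1  -1   2  |   4 ]
  [ 0   1  -2  |  -2 ]
  [ 0   0  -1  |  -2 ]
R3 -> -1·R3
  [ 1  -1   2  |   4 ]
  [ 0   1  -2  |  -2 ]
  [ 0   0   1  |   2 ]
R2 -> R2 + 2·R3
  [ 1  -1  2  |  4 ]
  [ 0   1  0  |  2 ]
  [ 0   0  1  |  2 ]
R1 -> R1 − 2·R3
  [ 1  -1  0  |  0 ]
  [ 0   1  0  |  2 ]
  [ 0   0  1  |  2 ]
R1 -> R1 + R2
  [ 1  0  0  |  2 ]
  [ 0  1  0  |  2 ]
  [ 0  0  1  |  2 ]
Reading off the last column: x = 2, y = 2, z = 2.

(2, 2, 2)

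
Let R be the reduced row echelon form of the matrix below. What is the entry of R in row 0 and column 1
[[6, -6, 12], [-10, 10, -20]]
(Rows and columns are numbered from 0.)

-1

R1 ← 1/6·R1
  [   1  -1    2 ]
  [ -10  10  -20 ]
R2 ← R2 + 10·R1
  [ 1  -1  2 ]
  [ 0   0  0 ]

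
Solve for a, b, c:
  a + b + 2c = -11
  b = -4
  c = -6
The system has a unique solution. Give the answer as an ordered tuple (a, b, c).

(5, -4, -6)

Form the augmented matrix and row-reduce:
  [ 1  1  2  |  -11 ]
  [ 0  1  0  |   -4 ]
  [ 0  0  1  |   -6 ]
ρ1 → ρ1 − 2·ρ3
  [ 1  1  0  |   1 ]
  [ 0  1  0  |  -4 ]
  [ 0  0  1  |  -6 ]
ρ1 → ρ1 − ρ2
  [ 1  0  0  |   5 ]
  [ 0  1  0  |  -4 ]
  [ 0  0  1  |  -6 ]
Reading off the last column: a = 5, b = -4, c = -6.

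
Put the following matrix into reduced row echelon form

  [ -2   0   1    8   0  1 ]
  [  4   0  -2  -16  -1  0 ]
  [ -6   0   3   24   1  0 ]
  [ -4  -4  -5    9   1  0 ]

[[1, 0, -1/2, -4, 0, 0], [0, 1, 7/4, 7/4, 0, 0], [0, 0, 0, 0, 1, 0], [0, 0, 0, 0, 0, 1]]

R1 ← -1/2·R1
  [  1   0  -1/2   -4   0  -1/2 ]
  [  4   0    -2  -16  -1     0 ]
  [ -6   0     3   24   1     0 ]
  [ -4  -4    -5    9   1     0 ]
R2 ← R2 − 4·R1
  [  1   0  -1/2  -4   0  -1/2 ]
  [  0   0     0   0  -1     2 ]
  [ -6   0     3  24   1     0 ]
  [ -4  -4    -5   9   1     0 ]
R3 ← R3 + 6·R1
  [  1   0  -1/2  -4   0  -1/2 ]
  [  0   0     0   0  -1     2 ]
  [  0   0     0   0   1    -3 ]
  [ -4  -4    -5   9   1     0 ]
R4 ← R4 + 4·R1
  [ 1   0  -1/2  -4   0  -1/2 ]
  [ 0   0     0   0  -1     2 ]
  [ 0   0     0   0   1    -3 ]
  [ 0  -4    -7  -7   1    -2 ]
R2 ↔ R4
  [ 1   0  -1/2  -4   0  -1/2 ]
  [ 0  -4    -7  -7   1    -2 ]
  [ 0   0     0   0   1    -3 ]
  [ 0   0     0   0  -1     2 ]
R2 ← -1/4·R2
  [ 1  0  -1/2   -4     0  -1/2 ]
  [ 0  1   7/4  7/4  -1/4   1/2 ]
  [ 0  0     0    0     1    -3 ]
  [ 0  0     0    0    -1     2 ]
R4 ← R4 + R3
  [ 1  0  -1/2   -4     0  -1/2 ]
  [ 0  1   7/4  7/4  -1/4   1/2 ]
  [ 0  0     0    0     1    -3 ]
  [ 0  0     0    0     0    -1 ]
R4 ← -1·R4
  [ 1  0  -1/2   -4     0  -1/2 ]
  [ 0  1   7/4  7/4  -1/4   1/2 ]
  [ 0  0     0    0     1    -3 ]
  [ 0  0     0    0     0     1 ]
R3 ← R3 + 3·R4
  [ 1  0  -1/2   -4     0  -1/2 ]
  [ 0  1   7/4  7/4  -1/4   1/2 ]
  [ 0  0     0    0     1     0 ]
  [ 0  0     0    0     0     1 ]
R2 ← R2 − 1/2·R4
  [ 1  0  -1/2   -4     0  -1/2 ]
  [ 0  1   7/4  7/4  -1/4     0 ]
  [ 0  0     0    0     1     0 ]
  [ 0  0     0    0     0     1 ]
R1 ← R1 + 1/2·R4
  [ 1  0  -1/2   -4     0  0 ]
  [ 0  1   7/4  7/4  -1/4  0 ]
  [ 0  0     0    0     1  0 ]
  [ 0  0     0    0     0  1 ]
R2 ← R2 + 1/4·R3
  [ 1  0  -1/2   -4  0  0 ]
  [ 0  1   7/4  7/4  0  0 ]
  [ 0  0     0    0  1  0 ]
  [ 0  0     0    0  0  1 ]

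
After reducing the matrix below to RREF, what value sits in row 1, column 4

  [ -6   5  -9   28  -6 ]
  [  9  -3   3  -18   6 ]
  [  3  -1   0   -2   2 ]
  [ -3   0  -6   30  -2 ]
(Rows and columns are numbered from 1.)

-2

R1 -> -1/6·R1
  [  1  -5/6  3/2  -14/3   1 ]
  [  9    -3    3    -18   6 ]
  [  3    -1    0     -2   2 ]
  [ -3     0   -6     30  -2 ]
R2 -> R2 − 9·R1
  [  1  -5/6    3/2  -14/3   1 ]
  [  0   9/2  -21/2     24  -3 ]
  [  3    -1      0     -2   2 ]
  [ -3     0     -6     30  -2 ]
R3 -> R3 − 3·R1
  [  1  -5/6    3/2  -14/3   1 ]
  [  0   9/2  -21/2     24  -3 ]
  [  0   3/2   -9/2     12  -1 ]
  [ -3     0     -6     30  -2 ]
R4 -> R4 + 3·R1
  [ 1  -5/6    3/2  -14/3   1 ]
  [ 0   9/2  -21/2     24  -3 ]
  [ 0   3/2   -9/2     12  -1 ]
  [ 0  -5/2   -3/2     16   1 ]
R2 -> 2/9·R2
  [ 1  -5/6   3/2  -14/3     1 ]
  [ 0     1  -7/3   16/3  -2/3 ]
  [ 0   3/2  -9/2     12    -1 ]
  [ 0  -5/2  -3/2     16     1 ]
R3 -> R3 − 3/2·R2
  [ 1  -5/6   3/2  -14/3     1 ]
  [ 0     1  -7/3   16/3  -2/3 ]
  [ 0     0    -1      4     0 ]
  [ 0  -5/2  -3/2     16     1 ]
R4 -> R4 + 5/2·R2
  [ 1  -5/6    3/2  -14/3     1 ]
  [ 0     1   -7/3   16/3  -2/3 ]
  [ 0     0     -1      4     0 ]
  [ 0     0  -22/3   88/3  -2/3 ]
R3 -> -1·R3
  [ 1  -5/6    3/2  -14/3     1 ]
  [ 0     1   -7/3   16/3  -2/3 ]
  [ 0     0      1     -4     0 ]
  [ 0     0  -22/3   88/3  -2/3 ]
R4 -> R4 + 22/3·R3
  [ 1  -5/6   3/2  -14/3     1 ]
  [ 0     1  -7/3   16/3  -2/3 ]
  [ 0     0     1     -4     0 ]
  [ 0     0     0      0  -2/3 ]
R4 -> -3/2·R4
  [ 1  -5/6   3/2  -14/3     1 ]
  [ 0     1  -7/3   16/3  -2/3 ]
  [ 0     0     1     -4     0 ]
  [ 0     0     0      0     1 ]
R2 -> R2 + 2/3·R4
  [ 1  -5/6   3/2  -14/3  1 ]
  [ 0     1  -7/3   16/3  0 ]
  [ 0     0     1     -4  0 ]
  [ 0     0     0      0  1 ]
R1 -> R1 − R4
  [ 1  -5/6   3/2  -14/3  0 ]
  [ 0     1  -7/3   16/3  0 ]
  [ 0     0     1     -4  0 ]
  [ 0     0     0      0  1 ]
R2 -> R2 + 7/3·R3
  [ 1  -5/6  3/2  -14/3  0 ]
  [ 0     1    0     -4  0 ]
  [ 0     0    1     -4  0 ]
  [ 0     0    0      0  1 ]
R1 -> R1 − 3/2·R3
  [ 1  -5/6  0  4/3  0 ]
  [ 0     1  0   -4  0 ]
  [ 0     0  1   -4  0 ]
  [ 0     0  0    0  1 ]
R1 -> R1 + 5/6·R2
  [ 1  0  0  -2  0 ]
  [ 0  1  0  -4  0 ]
  [ 0  0  1  -4  0 ]
  [ 0  0  0   0  1 ]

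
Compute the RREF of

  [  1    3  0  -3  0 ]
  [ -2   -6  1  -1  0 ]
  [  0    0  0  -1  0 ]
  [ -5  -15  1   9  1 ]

[[1, 3, 0, 0, 0], [0, 0, 1, 0, 0], [0, 0, 0, 1, 0], [0, 0, 0, 0, 1]]

R2 → R2 + 2·R1
  [  1    3  0  -3  0 ]
  [  0    0  1  -7  0 ]
  [  0    0  0  -1  0 ]
  [ -5  -15  1   9  1 ]
R4 → R4 + 5·R1
  [ 1  3  0  -3  0 ]
  [ 0  0  1  -7  0 ]
  [ 0  0  0  -1  0 ]
  [ 0  0  1  -6  1 ]
R4 → R4 − R2
  [ 1  3  0  -3  0 ]
  [ 0  0  1  -7  0 ]
  [ 0  0  0  -1  0 ]
  [ 0  0  0   1  1 ]
R3 → -1·R3
  [ 1  3  0  -3  0 ]
  [ 0  0  1  -7  0 ]
  [ 0  0  0   1  0 ]
  [ 0  0  0   1  1 ]
R4 → R4 − R3
  [ 1  3  0  -3  0 ]
  [ 0  0  1  -7  0 ]
  [ 0  0  0   1  0 ]
  [ 0  0  0   0  1 ]
R2 → R2 + 7·R3
  [ 1  3  0  -3  0 ]
  [ 0  0  1   0  0 ]
  [ 0  0  0   1  0 ]
  [ 0  0  0   0  1 ]
R1 → R1 + 3·R3
  [ 1  3  0  0  0 ]
  [ 0  0  1  0  0 ]
  [ 0  0  0  1  0 ]
  [ 0  0  0  0  1 ]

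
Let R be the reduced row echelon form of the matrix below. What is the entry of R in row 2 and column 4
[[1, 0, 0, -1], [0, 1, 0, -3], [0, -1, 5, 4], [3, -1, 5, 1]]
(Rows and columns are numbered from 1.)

-3

r4 → r4 − 3·r1
  [ 1   0  0  -1 ]
  [ 0   1  0  -3 ]
  [ 0  -1  5   4 ]
  [ 0  -1  5   4 ]
r3 → r3 + r2
  [ 1   0  0  -1 ]
  [ 0   1  0  -3 ]
  [ 0   0  5   1 ]
  [ 0  -1  5   4 ]
r4 → r4 + r2
  [ 1  0  0  -1 ]
  [ 0  1  0  -3 ]
  [ 0  0  5   1 ]
  [ 0  0  5   1 ]
r3 → 1/5·r3
  [ 1  0  0   -1 ]
  [ 0  1  0   -3 ]
  [ 0  0  1  1/5 ]
  [ 0  0  5    1 ]
r4 → r4 − 5·r3
  [ 1  0  0   -1 ]
  [ 0  1  0   -3 ]
  [ 0  0  1  1/5 ]
  [ 0  0  0    0 ]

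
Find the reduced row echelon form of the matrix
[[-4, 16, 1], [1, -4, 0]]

Multiply ρ1 by -1/4.
Subtract ρ1 from ρ2.
Multiply ρ2 by 4.
Add 1/4 times ρ2 to ρ1.

[[1, -4, 0], [0, 0, 1]]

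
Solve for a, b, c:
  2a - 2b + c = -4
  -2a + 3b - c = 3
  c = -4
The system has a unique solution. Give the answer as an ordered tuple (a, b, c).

Form the augmented matrix and row-reduce:
  [  2  -2   1  |  -4 ]
  [ -2   3  -1  |   3 ]
  [  0   0   1  |  -4 ]
ρ1 ← 1/2·ρ1
  [  1  -1  1/2  |  -2 ]
  [ -2   3   -1  |   3 ]
  [  0   0    1  |  -4 ]
ρ2 ← ρ2 + 2·ρ1
  [ 1  -1  1/2  |  -2 ]
  [ 0   1    0  |  -1 ]
  [ 0   0    1  |  -4 ]
ρ1 ← ρ1 − 1/2·ρ3
  [ 1  -1  0  |   0 ]
  [ 0   1  0  |  -1 ]
  [ 0   0  1  |  -4 ]
ρ1 ← ρ1 + ρ2
  [ 1  0  0  |  -1 ]
  [ 0  1  0  |  -1 ]
  [ 0  0  1  |  -4 ]
Reading off the last column: a = -1, b = -1, c = -4.

(-1, -1, -4)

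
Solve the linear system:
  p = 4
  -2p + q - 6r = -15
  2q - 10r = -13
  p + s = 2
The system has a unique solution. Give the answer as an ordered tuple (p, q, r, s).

(4, -4, 1/2, -2)

Form the augmented matrix and row-reduce:
  [  1  0    0  0  |    4 ]
  [ -2  1   -6  0  |  -15 ]
  [  0  2  -10  0  |  -13 ]
  [  1  0    0  1  |    2 ]
r2 → r2 + 2·r1
  [ 1  0    0  0  |    4 ]
  [ 0  1   -6  0  |   -7 ]
  [ 0  2  -10  0  |  -13 ]
  [ 1  0    0  1  |    2 ]
r4 → r4 − r1
  [ 1  0    0  0  |    4 ]
  [ 0  1   -6  0  |   -7 ]
  [ 0  2  -10  0  |  -13 ]
  [ 0  0    0  1  |   -2 ]
r3 → r3 − 2·r2
  [ 1  0   0  0  |   4 ]
  [ 0  1  -6  0  |  -7 ]
  [ 0  0   2  0  |   1 ]
  [ 0  0   0  1  |  -2 ]
r3 → 1/2·r3
  [ 1  0   0  0  |    4 ]
  [ 0  1  -6  0  |   -7 ]
  [ 0  0   1  0  |  1/2 ]
  [ 0  0   0  1  |   -2 ]
r2 → r2 + 6·r3
  [ 1  0  0  0  |    4 ]
  [ 0  1  0  0  |   -4 ]
  [ 0  0  1  0  |  1/2 ]
  [ 0  0  0  1  |   -2 ]
Reading off the last column: p = 4, q = -4, r = 1/2, s = -2.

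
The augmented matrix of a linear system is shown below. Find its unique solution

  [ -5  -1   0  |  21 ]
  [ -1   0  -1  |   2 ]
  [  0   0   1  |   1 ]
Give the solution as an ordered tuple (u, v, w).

ρ1 → -1/5·ρ1
  [  1  1/5   0  |  -21/5 ]
  [ -1    0  -1  |      2 ]
  [  0    0   1  |      1 ]
ρ2 → ρ2 + ρ1
  [ 1  1/5   0  |  -21/5 ]
  [ 0  1/5  -1  |  -11/5 ]
  [ 0    0   1  |      1 ]
ρ2 → 5·ρ2
  [ 1  1/5   0  |  -21/5 ]
  [ 0    1  -5  |    -11 ]
  [ 0    0   1  |      1 ]
ρ2 → ρ2 + 5·ρ3
  [ 1  1/5  0  |  -21/5 ]
  [ 0    1  0  |     -6 ]
  [ 0    0  1  |      1 ]
ρ1 → ρ1 − 1/5·ρ2
  [ 1  0  0  |  -3 ]
  [ 0  1  0  |  -6 ]
  [ 0  0  1  |   1 ]
Reading off the last column: u = -3, v = -6, w = 1.

(-3, -6, 1)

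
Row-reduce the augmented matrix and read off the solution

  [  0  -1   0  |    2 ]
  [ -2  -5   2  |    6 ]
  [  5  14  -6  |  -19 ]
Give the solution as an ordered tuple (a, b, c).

R1 ↔ R2
  [ -2  -5   2  |    6 ]
  [  0  -1   0  |    2 ]
  [  5  14  -6  |  -19 ]
R1 ← -1/2·R1
  [ 1  5/2  -1  |   -3 ]
  [ 0   -1   0  |    2 ]
  [ 5   14  -6  |  -19 ]
R3 ← R3 − 5·R1
  [ 1  5/2  -1  |  -3 ]
  [ 0   -1   0  |   2 ]
  [ 0  3/2  -1  |  -4 ]
R2 ← -1·R2
  [ 1  5/2  -1  |  -3 ]
  [ 0    1   0  |  -2 ]
  [ 0  3/2  -1  |  -4 ]
R3 ← R3 − 3/2·R2
  [ 1  5/2  -1  |  -3 ]
  [ 0    1   0  |  -2 ]
  [ 0    0  -1  |  -1 ]
R3 ← -1·R3
  [ 1  5/2  -1  |  -3 ]
  [ 0    1   0  |  -2 ]
  [ 0    0   1  |   1 ]
R1 ← R1 + R3
  [ 1  5/2  0  |  -2 ]
  [ 0    1  0  |  -2 ]
  [ 0    0  1  |   1 ]
R1 ← R1 − 5/2·R2
  [ 1  0  0  |   3 ]
  [ 0  1  0  |  -2 ]
  [ 0  0  1  |   1 ]
Reading off the last column: a = 3, b = -2, c = 1.

(3, -2, 1)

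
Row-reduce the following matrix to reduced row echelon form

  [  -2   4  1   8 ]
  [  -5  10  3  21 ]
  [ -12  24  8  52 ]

[[1, -2, 0, -3], [0, 0, 1, 2], [0, 0, 0, 0]]

r1 → -1/2·r1
  [   1  -2  -1/2  -4 ]
  [  -5  10     3  21 ]
  [ -12  24     8  52 ]
r2 → r2 + 5·r1
  [   1  -2  -1/2  -4 ]
  [   0   0   1/2   1 ]
  [ -12  24     8  52 ]
r3 → r3 + 12·r1
  [ 1  -2  -1/2  -4 ]
  [ 0   0   1/2   1 ]
  [ 0   0     2   4 ]
r2 → 2·r2
  [ 1  -2  -1/2  -4 ]
  [ 0   0     1   2 ]
  [ 0   0     2   4 ]
r3 → r3 − 2·r2
  [ 1  -2  -1/2  -4 ]
  [ 0   0     1   2 ]
  [ 0   0     0   0 ]
r1 → r1 + 1/2·r2
  [ 1  -2  0  -3 ]
  [ 0   0  1   2 ]
  [ 0   0  0   0 ]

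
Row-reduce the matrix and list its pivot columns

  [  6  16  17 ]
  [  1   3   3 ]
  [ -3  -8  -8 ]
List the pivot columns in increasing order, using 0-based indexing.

R1 → 1/6·R1
R2 → R2 − R1
R3 → R3 + 3·R1
R2 → 3·R2
R3 → 2·R3
R2 → R2 − 1/2·R3
R1 → R1 − 17/6·R3
R1 → R1 − 8/3·R2
Pivot columns are the columns containing a leading 1.

0, 1, 2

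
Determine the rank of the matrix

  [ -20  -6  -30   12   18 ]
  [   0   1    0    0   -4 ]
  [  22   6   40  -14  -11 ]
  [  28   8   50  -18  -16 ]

rank = 4

Multiply r1 by -1/20.
Subtract 22 times r1 from r3.
Subtract 28 times r1 from r4.
Add 3/5 times r2 to r3.
Add 2/5 times r2 to r4.
Multiply r3 by 1/7.
Subtract 8 times r3 from r4.
Multiply r4 by -7/2.
Add 4/35 times r4 to r3.
Add 3/5 times r4 to r1.
Subtract 3/2 times r3 from r1.
Subtract 3/10 times r2 from r1.
The reduced form has 4 nonzero rows.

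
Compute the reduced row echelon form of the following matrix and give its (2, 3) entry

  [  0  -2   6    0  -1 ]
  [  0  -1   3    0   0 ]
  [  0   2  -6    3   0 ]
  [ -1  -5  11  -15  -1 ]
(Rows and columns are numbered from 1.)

R1 ↔ R4
  [ -1  -5  11  -15  -1 ]
  [  0  -1   3    0   0 ]
  [  0   2  -6    3   0 ]
  [  0  -2   6    0  -1 ]
R1 := -1·R1
  [ 1   5  -11  15   1 ]
  [ 0  -1    3   0   0 ]
  [ 0   2   -6   3   0 ]
  [ 0  -2    6   0  -1 ]
R2 := -1·R2
  [ 1   5  -11  15   1 ]
  [ 0   1   -3   0   0 ]
  [ 0   2   -6   3   0 ]
  [ 0  -2    6   0  -1 ]
R3 := R3 − 2·R2
  [ 1   5  -11  15   1 ]
  [ 0   1   -3   0   0 ]
  [ 0   0    0   3   0 ]
  [ 0  -2    6   0  -1 ]
R4 := R4 + 2·R2
  [ 1  5  -11  15   1 ]
  [ 0  1   -3   0   0 ]
  [ 0  0    0   3   0 ]
  [ 0  0    0   0  -1 ]
R3 := 1/3·R3
  [ 1  5  -11  15   1 ]
  [ 0  1   -3   0   0 ]
  [ 0  0    0   1   0 ]
  [ 0  0    0   0  -1 ]
R4 := -1·R4
  [ 1  5  -11  15  1 ]
  [ 0  1   -3   0  0 ]
  [ 0  0    0   1  0 ]
  [ 0  0    0   0  1 ]
R1 := R1 − R4
  [ 1  5  -11  15  0 ]
  [ 0  1   -3   0  0 ]
  [ 0  0    0   1  0 ]
  [ 0  0    0   0  1 ]
R1 := R1 − 15·R3
  [ 1  5  -11  0  0 ]
  [ 0  1   -3  0  0 ]
  [ 0  0    0  1  0 ]
  [ 0  0    0  0  1 ]
R1 := R1 − 5·R2
  [ 1  0   4  0  0 ]
  [ 0  1  -3  0  0 ]
  [ 0  0   0  1  0 ]
  [ 0  0   0  0  1 ]

-3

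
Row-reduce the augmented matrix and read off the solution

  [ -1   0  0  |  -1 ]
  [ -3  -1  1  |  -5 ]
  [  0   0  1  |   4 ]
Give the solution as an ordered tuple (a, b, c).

(1, 6, 4)

Multiply R1 by -1.
  [  1   0  0  |   1 ]
  [ -3  -1  1  |  -5 ]
  [  0   0  1  |   4 ]
Add 3 times R1 to R2.
  [ 1   0  0  |   1 ]
  [ 0  -1  1  |  -2 ]
  [ 0   0  1  |   4 ]
Multiply R2 by -1.
  [ 1  0   0  |  1 ]
  [ 0  1  -1  |  2 ]
  [ 0  0   1  |  4 ]
Add R3 to R2.
  [ 1  0  0  |  1 ]
  [ 0  1  0  |  6 ]
  [ 0  0  1  |  4 ]
Reading off the last column: a = 1, b = 6, c = 4.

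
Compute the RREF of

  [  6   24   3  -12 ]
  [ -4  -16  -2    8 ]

R1 → 1/6·R1
  [  1    4  1/2  -2 ]
  [ -4  -16   -2   8 ]
R2 → R2 + 4·R1
  [ 1  4  1/2  -2 ]
  [ 0  0    0   0 ]

[[1, 4, 1/2, -2], [0, 0, 0, 0]]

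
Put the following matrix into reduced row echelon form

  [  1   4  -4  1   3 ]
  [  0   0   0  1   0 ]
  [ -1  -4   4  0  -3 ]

ρ3 ← ρ3 + ρ1
  [ 1  4  -4  1  3 ]
  [ 0  0   0  1  0 ]
  [ 0  0   0  1  0 ]
ρ3 ← ρ3 − ρ2
  [ 1  4  -4  1  3 ]
  [ 0  0   0  1  0 ]
  [ 0  0   0  0  0 ]
ρ1 ← ρ1 − ρ2
  [ 1  4  -4  0  3 ]
  [ 0  0   0  1  0 ]
  [ 0  0   0  0  0 ]

[[1, 4, -4, 0, 3], [0, 0, 0, 1, 0], [0, 0, 0, 0, 0]]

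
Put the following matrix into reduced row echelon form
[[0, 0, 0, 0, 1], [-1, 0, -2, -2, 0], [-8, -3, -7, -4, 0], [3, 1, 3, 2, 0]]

Swap ρ1 and ρ2.
  [ -1   0  -2  -2  0 ]
  [  0   0   0   0  1 ]
  [ -8  -3  -7  -4  0 ]
  [  3   1   3   2  0 ]
Multiply ρ1 by -1.
  [  1   0   2   2  0 ]
  [  0   0   0   0  1 ]
  [ -8  -3  -7  -4  0 ]
  [  3   1   3   2  0 ]
Add 8 times ρ1 to ρ3.
  [ 1   0  2   2  0 ]
  [ 0   0  0   0  1 ]
  [ 0  -3  9  12  0 ]
  [ 3   1  3   2  0 ]
Subtract 3 times ρ1 from ρ4.
  [ 1   0   2   2  0 ]
  [ 0   0   0   0  1 ]
  [ 0  -3   9  12  0 ]
  [ 0   1  -3  -4  0 ]
Swap ρ2 and ρ3.
  [ 1   0   2   2  0 ]
  [ 0  -3   9  12  0 ]
  [ 0   0   0   0  1 ]
  [ 0   1  -3  -4  0 ]
Multiply ρ2 by -1/3.
  [ 1  0   2   2  0 ]
  [ 0  1  -3  -4  0 ]
  [ 0  0   0   0  1 ]
  [ 0  1  -3  -4  0 ]
Subtract ρ2 from ρ4.
  [ 1  0   2   2  0 ]
  [ 0  1  -3  -4  0 ]
  [ 0  0   0   0  1 ]
  [ 0  0   0   0  0 ]

[[1, 0, 2, 2, 0], [0, 1, -3, -4, 0], [0, 0, 0, 0, 1], [0, 0, 0, 0, 0]]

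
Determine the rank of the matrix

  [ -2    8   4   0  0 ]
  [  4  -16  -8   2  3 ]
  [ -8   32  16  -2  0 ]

rank = 3

Multiply ρ1 by -1/2.
Subtract 4 times ρ1 from ρ2.
Add 8 times ρ1 to ρ3.
Multiply ρ2 by 1/2.
Add 2 times ρ2 to ρ3.
Multiply ρ3 by 1/3.
Subtract 3/2 times ρ3 from ρ2.
The reduced form has 3 nonzero rows.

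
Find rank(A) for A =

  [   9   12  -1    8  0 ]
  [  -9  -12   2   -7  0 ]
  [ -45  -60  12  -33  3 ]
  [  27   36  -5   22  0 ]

r1 -> 1/9·r1
  [   1  4/3  -1/9  8/9  0 ]
  [  -9  -12     2   -7  0 ]
  [ -45  -60    12  -33  3 ]
  [  27   36    -5   22  0 ]
r2 -> r2 + 9·r1
  [   1  4/3  -1/9  8/9  0 ]
  [   0    0     1    1  0 ]
  [ -45  -60    12  -33  3 ]
  [  27   36    -5   22  0 ]
r3 -> r3 + 45·r1
  [  1  4/3  -1/9  8/9  0 ]
  [  0    0     1    1  0 ]
  [  0    0     7    7  3 ]
  [ 27   36    -5   22  0 ]
r4 -> r4 − 27·r1
  [ 1  4/3  -1/9  8/9  0 ]
  [ 0    0     1    1  0 ]
  [ 0    0     7    7  3 ]
  [ 0    0    -2   -2  0 ]
r3 -> r3 − 7·r2
  [ 1  4/3  -1/9  8/9  0 ]
  [ 0    0     1    1  0 ]
  [ 0    0     0    0  3 ]
  [ 0    0    -2   -2  0 ]
r4 -> r4 + 2·r2
  [ 1  4/3  -1/9  8/9  0 ]
  [ 0    0     1    1  0 ]
  [ 0    0     0    0  3 ]
  [ 0    0     0    0  0 ]
r3 -> 1/3·r3
  [ 1  4/3  -1/9  8/9  0 ]
  [ 0    0     1    1  0 ]
  [ 0    0     0    0  1 ]
  [ 0    0     0    0  0 ]
r1 -> r1 + 1/9·r2
  [ 1  4/3  0  1  0 ]
  [ 0    0  1  1  0 ]
  [ 0    0  0  0  1 ]
  [ 0    0  0  0  0 ]
The reduced form has 3 nonzero rows.

rank = 3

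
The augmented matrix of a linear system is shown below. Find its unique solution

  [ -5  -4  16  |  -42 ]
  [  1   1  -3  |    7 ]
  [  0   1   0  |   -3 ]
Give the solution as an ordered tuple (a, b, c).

(-2, -3, -4)

R1 -> -1/5·R1
  [ 1  4/5  -16/5  |  42/5 ]
  [ 1    1     -3  |     7 ]
  [ 0    1      0  |    -3 ]
R2 -> R2 − R1
  [ 1  4/5  -16/5  |  42/5 ]
  [ 0  1/5    1/5  |  -7/5 ]
  [ 0    1      0  |    -3 ]
R2 -> 5·R2
  [ 1  4/5  -16/5  |  42/5 ]
  [ 0    1      1  |    -7 ]
  [ 0    1      0  |    -3 ]
R3 -> R3 − R2
  [ 1  4/5  -16/5  |  42/5 ]
  [ 0    1      1  |    -7 ]
  [ 0    0     -1  |     4 ]
R3 -> -1·R3
  [ 1  4/5  -16/5  |  42/5 ]
  [ 0    1      1  |    -7 ]
  [ 0    0      1  |    -4 ]
R2 -> R2 − R3
  [ 1  4/5  -16/5  |  42/5 ]
  [ 0    1      0  |    -3 ]
  [ 0    0      1  |    -4 ]
R1 -> R1 + 16/5·R3
  [ 1  4/5  0  |  -22/5 ]
  [ 0    1  0  |     -3 ]
  [ 0    0  1  |     -4 ]
R1 -> R1 − 4/5·R2
  [ 1  0  0  |  -2 ]
  [ 0  1  0  |  -3 ]
  [ 0  0  1  |  -4 ]
Reading off the last column: a = -2, b = -3, c = -4.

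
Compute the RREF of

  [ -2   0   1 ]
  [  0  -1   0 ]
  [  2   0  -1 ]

R1 := -1/2·R1
  [ 1   0  -1/2 ]
  [ 0  -1     0 ]
  [ 2   0    -1 ]
R3 := R3 − 2·R1
  [ 1   0  -1/2 ]
  [ 0  -1     0 ]
  [ 0   0     0 ]
R2 := -1·R2
  [ 1  0  -1/2 ]
  [ 0  1     0 ]
  [ 0  0     0 ]

[[1, 0, -1/2], [0, 1, 0], [0, 0, 0]]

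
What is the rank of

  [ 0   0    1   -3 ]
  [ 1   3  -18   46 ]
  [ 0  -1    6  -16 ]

rank = 3

R1 <=> R2
  [ 1   3  -18   46 ]
  [ 0   0    1   -3 ]
  [ 0  -1    6  -16 ]
R2 <=> R3
  [ 1   3  -18   46 ]
  [ 0  -1    6  -16 ]
  [ 0   0    1   -3 ]
R2 ← -1·R2
  [ 1  3  -18  46 ]
  [ 0  1   -6  16 ]
  [ 0  0    1  -3 ]
R2 ← R2 + 6·R3
  [ 1  3  -18  46 ]
  [ 0  1    0  -2 ]
  [ 0  0    1  -3 ]
R1 ← R1 + 18·R3
  [ 1  3  0  -8 ]
  [ 0  1  0  -2 ]
  [ 0  0  1  -3 ]
R1 ← R1 − 3·R2
  [ 1  0  0  -2 ]
  [ 0  1  0  -2 ]
  [ 0  0  1  -3 ]
The reduced form has 3 nonzero rows.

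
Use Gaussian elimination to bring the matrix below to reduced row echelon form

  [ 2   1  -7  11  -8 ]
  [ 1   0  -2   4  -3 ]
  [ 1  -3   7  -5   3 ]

[[1, 0, -2, 4, -3], [0, 1, -3, 3, -2], [0, 0, 0, 0, 0]]

R1 -> 1/2·R1
  [ 1  1/2  -7/2  11/2  -4 ]
  [ 1    0    -2     4  -3 ]
  [ 1   -3     7    -5   3 ]
R2 -> R2 − R1
  [ 1   1/2  -7/2  11/2  -4 ]
  [ 0  -1/2   3/2  -3/2   1 ]
  [ 1    -3     7    -5   3 ]
R3 -> R3 − R1
  [ 1   1/2  -7/2   11/2  -4 ]
  [ 0  -1/2   3/2   -3/2   1 ]
  [ 0  -7/2  21/2  -21/2   7 ]
R2 -> -2·R2
  [ 1   1/2  -7/2   11/2  -4 ]
  [ 0     1    -3      3  -2 ]
  [ 0  -7/2  21/2  -21/2   7 ]
R3 -> R3 + 7/2·R2
  [ 1  1/2  -7/2  11/2  -4 ]
  [ 0    1    -3     3  -2 ]
  [ 0    0     0     0   0 ]
R1 -> R1 − 1/2·R2
  [ 1  0  -2  4  -3 ]
  [ 0  1  -3  3  -2 ]
  [ 0  0   0  0   0 ]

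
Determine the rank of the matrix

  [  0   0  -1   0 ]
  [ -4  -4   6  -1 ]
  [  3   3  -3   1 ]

rank = 3

R1 ↔ R2
  [ -4  -4   6  -1 ]
  [  0   0  -1   0 ]
  [  3   3  -3   1 ]
R1 → -1/4·R1
  [ 1  1  -3/2  1/4 ]
  [ 0  0    -1    0 ]
  [ 3  3    -3    1 ]
R3 → R3 − 3·R1
  [ 1  1  -3/2  1/4 ]
  [ 0  0    -1    0 ]
  [ 0  0   3/2  1/4 ]
R2 → -1·R2
  [ 1  1  -3/2  1/4 ]
  [ 0  0     1    0 ]
  [ 0  0   3/2  1/4 ]
R3 → R3 − 3/2·R2
  [ 1  1  -3/2  1/4 ]
  [ 0  0     1    0 ]
  [ 0  0     0  1/4 ]
R3 → 4·R3
  [ 1  1  -3/2  1/4 ]
  [ 0  0     1    0 ]
  [ 0  0     0    1 ]
R1 → R1 − 1/4·R3
  [ 1  1  -3/2  0 ]
  [ 0  0     1  0 ]
  [ 0  0     0  1 ]
R1 → R1 + 3/2·R2
  [ 1  1  0  0 ]
  [ 0  0  1  0 ]
  [ 0  0  0  1 ]
The reduced form has 3 nonzero rows.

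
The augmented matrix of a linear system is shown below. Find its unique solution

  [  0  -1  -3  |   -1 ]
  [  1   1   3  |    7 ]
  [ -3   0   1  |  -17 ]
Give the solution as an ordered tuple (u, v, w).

(6, -2, 1)

R1 <-> R2
  [  1   1   3  |    7 ]
  [  0  -1  -3  |   -1 ]
  [ -3   0   1  |  -17 ]
R3 → R3 + 3·R1
  [ 1   1   3  |   7 ]
  [ 0  -1  -3  |  -1 ]
  [ 0   3  10  |   4 ]
R2 → -1·R2
  [ 1  1   3  |  7 ]
  [ 0  1   3  |  1 ]
  [ 0  3  10  |  4 ]
R3 → R3 − 3·R2
  [ 1  1  3  |  7 ]
  [ 0  1  3  |  1 ]
  [ 0  0  1  |  1 ]
R2 → R2 − 3·R3
  [ 1  1  3  |   7 ]
  [ 0  1  0  |  -2 ]
  [ 0  0  1  |   1 ]
R1 → R1 − 3·R3
  [ 1  1  0  |   4 ]
  [ 0  1  0  |  -2 ]
  [ 0  0  1  |   1 ]
R1 → R1 − R2
  [ 1  0  0  |   6 ]
  [ 0  1  0  |  -2 ]
  [ 0  0  1  |   1 ]
Reading off the last column: u = 6, v = -2, w = 1.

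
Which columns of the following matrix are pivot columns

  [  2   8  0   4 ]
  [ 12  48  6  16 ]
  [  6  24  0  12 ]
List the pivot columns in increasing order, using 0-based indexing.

Multiply ρ1 by 1/2.
Subtract 12 times ρ1 from ρ2.
Subtract 6 times ρ1 from ρ3.
Multiply ρ2 by 1/6.
Pivot columns are the columns containing a leading 1.

0, 2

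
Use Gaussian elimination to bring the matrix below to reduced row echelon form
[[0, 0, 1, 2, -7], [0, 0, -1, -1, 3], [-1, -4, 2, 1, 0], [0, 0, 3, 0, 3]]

R1 ↔ R3
  [ -1  -4   2   1   0 ]
  [  0   0  -1  -1   3 ]
  [  0   0   1   2  -7 ]
  [  0   0   3   0   3 ]
R1 := -1·R1
  [ 1  4  -2  -1   0 ]
  [ 0  0  -1  -1   3 ]
  [ 0  0   1   2  -7 ]
  [ 0  0   3   0   3 ]
R2 := -1·R2
  [ 1  4  -2  -1   0 ]
  [ 0  0   1   1  -3 ]
  [ 0  0   1   2  -7 ]
  [ 0  0   3   0   3 ]
R3 := R3 − R2
  [ 1  4  -2  -1   0 ]
  [ 0  0   1   1  -3 ]
  [ 0  0   0   1  -4 ]
  [ 0  0   3   0   3 ]
R4 := R4 − 3·R2
  [ 1  4  -2  -1   0 ]
  [ 0  0   1   1  -3 ]
  [ 0  0   0   1  -4 ]
  [ 0  0   0  -3  12 ]
R4 := R4 + 3·R3
  [ 1  4  -2  -1   0 ]
  [ 0  0   1   1  -3 ]
  [ 0  0   0   1  -4 ]
  [ 0  0   0   0   0 ]
R2 := R2 − R3
  [ 1  4  -2  -1   0 ]
  [ 0  0   1   0   1 ]
  [ 0  0   0   1  -4 ]
  [ 0  0   0   0   0 ]
R1 := R1 + R3
  [ 1  4  -2  0  -4 ]
  [ 0  0   1  0   1 ]
  [ 0  0   0  1  -4 ]
  [ 0  0   0  0   0 ]
R1 := R1 + 2·R2
  [ 1  4  0  0  -2 ]
  [ 0  0  1  0   1 ]
  [ 0  0  0  1  -4 ]
  [ 0  0  0  0   0 ]

[[1, 4, 0, 0, -2], [0, 0, 1, 0, 1], [0, 0, 0, 1, -4], [0, 0, 0, 0, 0]]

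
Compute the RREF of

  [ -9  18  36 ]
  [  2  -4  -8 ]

[[1, -2, -4], [0, 0, 0]]

ρ1 := -1/9·ρ1
  [ 1  -2  -4 ]
  [ 2  -4  -8 ]
ρ2 := ρ2 − 2·ρ1
  [ 1  -2  -4 ]
  [ 0   0   0 ]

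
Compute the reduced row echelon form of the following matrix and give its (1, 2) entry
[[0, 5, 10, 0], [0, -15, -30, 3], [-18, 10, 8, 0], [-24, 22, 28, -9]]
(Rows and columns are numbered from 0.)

2

ρ1 ↔ ρ3
  [ -18   10    8   0 ]
  [   0  -15  -30   3 ]
  [   0    5   10   0 ]
  [ -24   22   28  -9 ]
ρ1 → -1/18·ρ1
  [   1  -5/9  -4/9   0 ]
  [   0   -15   -30   3 ]
  [   0     5    10   0 ]
  [ -24    22    28  -9 ]
ρ4 → ρ4 + 24·ρ1
  [ 1  -5/9  -4/9   0 ]
  [ 0   -15   -30   3 ]
  [ 0     5    10   0 ]
  [ 0  26/3  52/3  -9 ]
ρ2 → -1/15·ρ2
  [ 1  -5/9  -4/9     0 ]
  [ 0     1     2  -1/5 ]
  [ 0     5    10     0 ]
  [ 0  26/3  52/3    -9 ]
ρ3 → ρ3 − 5·ρ2
  [ 1  -5/9  -4/9     0 ]
  [ 0     1     2  -1/5 ]
  [ 0     0     0     1 ]
  [ 0  26/3  52/3    -9 ]
ρ4 → ρ4 − 26/3·ρ2
  [ 1  -5/9  -4/9        0 ]
  [ 0     1     2     -1/5 ]
  [ 0     0     0        1 ]
  [ 0     0     0  -109/15 ]
ρ4 → ρ4 + 109/15·ρ3
  [ 1  -5/9  -4/9     0 ]
  [ 0     1     2  -1/5 ]
  [ 0     0     0     1 ]
  [ 0     0     0     0 ]
ρ2 → ρ2 + 1/5·ρ3
  [ 1  -5/9  -4/9  0 ]
  [ 0     1     2  0 ]
  [ 0     0     0  1 ]
  [ 0     0     0  0 ]
ρ1 → ρ1 + 5/9·ρ2
  [ 1  0  2/3  0 ]
  [ 0  1    2  0 ]
  [ 0  0    0  1 ]
  [ 0  0    0  0 ]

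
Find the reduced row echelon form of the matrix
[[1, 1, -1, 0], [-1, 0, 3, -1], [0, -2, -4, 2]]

[[1, 0, -3, 1], [0, 1, 2, -1], [0, 0, 0, 0]]

Add R1 to R2.
  [ 1   1  -1   0 ]
  [ 0   1   2  -1 ]
  [ 0  -2  -4   2 ]
Add 2 times R2 to R3.
  [ 1  1  -1   0 ]
  [ 0  1   2  -1 ]
  [ 0  0   0   0 ]
Subtract R2 from R1.
  [ 1  0  -3   1 ]
  [ 0  1   2  -1 ]
  [ 0  0   0   0 ]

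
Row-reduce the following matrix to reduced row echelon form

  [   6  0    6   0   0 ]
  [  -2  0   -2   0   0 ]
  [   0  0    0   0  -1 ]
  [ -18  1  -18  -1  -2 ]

[[1, 0, 1, 0, 0], [0, 1, 0, -1, 0], [0, 0, 0, 0, 1], [0, 0, 0, 0, 0]]

Multiply R1 by 1/6.
  [   1  0    1   0   0 ]
  [  -2  0   -2   0   0 ]
  [   0  0    0   0  -1 ]
  [ -18  1  -18  -1  -2 ]
Add 2 times R1 to R2.
  [   1  0    1   0   0 ]
  [   0  0    0   0   0 ]
  [   0  0    0   0  -1 ]
  [ -18  1  -18  -1  -2 ]
Add 18 times R1 to R4.
  [ 1  0  1   0   0 ]
  [ 0  0  0   0   0 ]
  [ 0  0  0   0  -1 ]
  [ 0  1  0  -1  -2 ]
Swap R2 and R4.
  [ 1  0  1   0   0 ]
  [ 0  1  0  -1  -2 ]
  [ 0  0  0   0  -1 ]
  [ 0  0  0   0   0 ]
Multiply R3 by -1.
  [ 1  0  1   0   0 ]
  [ 0  1  0  -1  -2 ]
  [ 0  0  0   0   1 ]
  [ 0  0  0   0   0 ]
Add 2 times R3 to R2.
  [ 1  0  1   0  0 ]
  [ 0  1  0  -1  0 ]
  [ 0  0  0   0  1 ]
  [ 0  0  0   0  0 ]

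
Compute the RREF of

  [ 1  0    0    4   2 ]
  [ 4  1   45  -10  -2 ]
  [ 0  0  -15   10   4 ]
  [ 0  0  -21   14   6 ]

[[1, 0, 0, 4, 0], [0, 1, 0, 4, 0], [0, 0, 1, -2/3, 0], [0, 0, 0, 0, 1]]

R2 ← R2 − 4·R1
  [ 1  0    0    4    2 ]
  [ 0  1   45  -26  -10 ]
  [ 0  0  -15   10    4 ]
  [ 0  0  -21   14    6 ]
R3 ← -1/15·R3
  [ 1  0    0     4      2 ]
  [ 0  1   45   -26    -10 ]
  [ 0  0    1  -2/3  -4/15 ]
  [ 0  0  -21    14      6 ]
R4 ← R4 + 21·R3
  [ 1  0   0     4      2 ]
  [ 0  1  45   -26    -10 ]
  [ 0  0   1  -2/3  -4/15 ]
  [ 0  0   0     0    2/5 ]
R4 ← 5/2·R4
  [ 1  0   0     4      2 ]
  [ 0  1  45   -26    -10 ]
  [ 0  0   1  -2/3  -4/15 ]
  [ 0  0   0     0      1 ]
R3 ← R3 + 4/15·R4
  [ 1  0   0     4    2 ]
  [ 0  1  45   -26  -10 ]
  [ 0  0   1  -2/3    0 ]
  [ 0  0   0     0    1 ]
R2 ← R2 + 10·R4
  [ 1  0   0     4  2 ]
  [ 0  1  45   -26  0 ]
  [ 0  0   1  -2/3  0 ]
  [ 0  0   0     0  1 ]
R1 ← R1 − 2·R4
  [ 1  0   0     4  0 ]
  [ 0  1  45   -26  0 ]
  [ 0  0   1  -2/3  0 ]
  [ 0  0   0     0  1 ]
R2 ← R2 − 45·R3
  [ 1  0  0     4  0 ]
  [ 0  1  0     4  0 ]
  [ 0  0  1  -2/3  0 ]
  [ 0  0  0     0  1 ]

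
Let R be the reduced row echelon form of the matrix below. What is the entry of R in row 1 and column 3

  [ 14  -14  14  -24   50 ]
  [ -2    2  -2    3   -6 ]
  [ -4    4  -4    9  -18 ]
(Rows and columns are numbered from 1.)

R1 → 1/14·R1
  [  1  -1   1  -12/7  25/7 ]
  [ -2   2  -2      3    -6 ]
  [ -4   4  -4      9   -18 ]
R2 → R2 + 2·R1
  [  1  -1   1  -12/7  25/7 ]
  [  0   0   0   -3/7   8/7 ]
  [ -4   4  -4      9   -18 ]
R3 → R3 + 4·R1
  [ 1  -1  1  -12/7   25/7 ]
  [ 0   0  0   -3/7    8/7 ]
  [ 0   0  0   15/7  -26/7 ]
R2 → -7/3·R2
  [ 1  -1  1  -12/7   25/7 ]
  [ 0   0  0      1   -8/3 ]
  [ 0   0  0   15/7  -26/7 ]
R3 → R3 − 15/7·R2
  [ 1  -1  1  -12/7  25/7 ]
  [ 0   0  0      1  -8/3 ]
  [ 0   0  0      0     2 ]
R3 → 1/2·R3
  [ 1  -1  1  -12/7  25/7 ]
  [ 0   0  0      1  -8/3 ]
  [ 0   0  0      0     1 ]
R2 → R2 + 8/3·R3
  [ 1  -1  1  -12/7  25/7 ]
  [ 0   0  0      1     0 ]
  [ 0   0  0      0     1 ]
R1 → R1 − 25/7·R3
  [ 1  -1  1  -12/7  0 ]
  [ 0   0  0      1  0 ]
  [ 0   0  0      0  1 ]
R1 → R1 + 12/7·R2
  [ 1  -1  1  0  0 ]
  [ 0   0  0  1  0 ]
  [ 0   0  0  0  1 ]

1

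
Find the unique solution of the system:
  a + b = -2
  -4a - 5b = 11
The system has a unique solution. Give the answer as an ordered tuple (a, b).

Form the augmented matrix and row-reduce:
  [  1   1  |  -2 ]
  [ -4  -5  |  11 ]
r2 := r2 + 4·r1
  [ 1   1  |  -2 ]
  [ 0  -1  |   3 ]
r2 := -1·r2
  [ 1  1  |  -2 ]
  [ 0  1  |  -3 ]
r1 := r1 − r2
  [ 1  0  |   1 ]
  [ 0  1  |  -3 ]
Reading off the last column: a = 1, b = -3.

(1, -3)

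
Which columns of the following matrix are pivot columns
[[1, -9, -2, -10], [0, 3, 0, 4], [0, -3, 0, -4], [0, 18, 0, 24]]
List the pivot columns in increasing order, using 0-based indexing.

0, 1

Multiply r2 by 1/3.
  [ 1  -9  -2  -10 ]
  [ 0   1   0  4/3 ]
  [ 0  -3   0   -4 ]
  [ 0  18   0   24 ]
Add 3 times r2 to r3.
  [ 1  -9  -2  -10 ]
  [ 0   1   0  4/3 ]
  [ 0   0   0    0 ]
  [ 0  18   0   24 ]
Subtract 18 times r2 from r4.
  [ 1  -9  -2  -10 ]
  [ 0   1   0  4/3 ]
  [ 0   0   0    0 ]
  [ 0   0   0    0 ]
Add 9 times r2 to r1.
  [ 1  0  -2    2 ]
  [ 0  1   0  4/3 ]
  [ 0  0   0    0 ]
  [ 0  0   0    0 ]
Pivot columns are the columns containing a leading 1.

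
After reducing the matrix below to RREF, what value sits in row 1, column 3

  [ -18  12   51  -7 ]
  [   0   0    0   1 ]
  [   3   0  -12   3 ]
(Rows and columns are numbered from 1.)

-4

r1 -> -1/18·r1
  [ 1  -2/3  -17/6  7/18 ]
  [ 0     0      0     1 ]
  [ 3     0    -12     3 ]
r3 -> r3 − 3·r1
  [ 1  -2/3  -17/6  7/18 ]
  [ 0     0      0     1 ]
  [ 0     2   -7/2  11/6 ]
r2 ↔ r3
  [ 1  -2/3  -17/6  7/18 ]
  [ 0     2   -7/2  11/6 ]
  [ 0     0      0     1 ]
r2 -> 1/2·r2
  [ 1  -2/3  -17/6   7/18 ]
  [ 0     1   -7/4  11/12 ]
  [ 0     0      0      1 ]
r2 -> r2 − 11/12·r3
  [ 1  -2/3  -17/6  7/18 ]
  [ 0     1   -7/4     0 ]
  [ 0     0      0     1 ]
r1 -> r1 − 7/18·r3
  [ 1  -2/3  -17/6  0 ]
  [ 0     1   -7/4  0 ]
  [ 0     0      0  1 ]
r1 -> r1 + 2/3·r2
  [ 1  0    -4  0 ]
  [ 0  1  -7/4  0 ]
  [ 0  0     0  1 ]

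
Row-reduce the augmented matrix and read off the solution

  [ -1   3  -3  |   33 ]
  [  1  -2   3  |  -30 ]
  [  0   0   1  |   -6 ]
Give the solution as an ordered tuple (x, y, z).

R1 → -1·R1
  [ 1  -3  3  |  -33 ]
  [ 1  -2  3  |  -30 ]
  [ 0   0  1  |   -6 ]
R2 → R2 − R1
  [ 1  -3  3  |  -33 ]
  [ 0   1  0  |    3 ]
  [ 0   0  1  |   -6 ]
R1 → R1 − 3·R3
  [ 1  -3  0  |  -15 ]
  [ 0   1  0  |    3 ]
  [ 0   0  1  |   -6 ]
R1 → R1 + 3·R2
  [ 1  0  0  |  -6 ]
  [ 0  1  0  |   3 ]
  [ 0  0  1  |  -6 ]
Reading off the last column: x = -6, y = 3, z = -6.

(-6, 3, -6)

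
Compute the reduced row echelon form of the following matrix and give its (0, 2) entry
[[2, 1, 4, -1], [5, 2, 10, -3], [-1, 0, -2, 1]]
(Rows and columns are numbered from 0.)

2

Multiply R1 by 1/2.
  [  1  1/2   2  -1/2 ]
  [  5    2  10    -3 ]
  [ -1    0  -2     1 ]
Subtract 5 times R1 from R2.
  [  1   1/2   2  -1/2 ]
  [  0  -1/2   0  -1/2 ]
  [ -1     0  -2     1 ]
Add R1 to R3.
  [ 1   1/2  2  -1/2 ]
  [ 0  -1/2  0  -1/2 ]
  [ 0   1/2  0   1/2 ]
Multiply R2 by -2.
  [ 1  1/2  2  -1/2 ]
  [ 0    1  0     1 ]
  [ 0  1/2  0   1/2 ]
Subtract 1/2 times R2 from R3.
  [ 1  1/2  2  -1/2 ]
  [ 0    1  0     1 ]
  [ 0    0  0     0 ]
Subtract 1/2 times R2 from R1.
  [ 1  0  2  -1 ]
  [ 0  1  0   1 ]
  [ 0  0  0   0 ]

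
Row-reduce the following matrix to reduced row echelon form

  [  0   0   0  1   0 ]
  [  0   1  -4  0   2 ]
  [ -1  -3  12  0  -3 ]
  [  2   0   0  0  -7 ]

[[1, 0, 0, 0, 0], [0, 1, -4, 0, 0], [0, 0, 0, 1, 0], [0, 0, 0, 0, 1]]

R1 ↔ R3
  [ -1  -3  12  0  -3 ]
  [  0   1  -4  0   2 ]
  [  0   0   0  1   0 ]
  [  2   0   0  0  -7 ]
R1 → -1·R1
  [ 1  3  -12  0   3 ]
  [ 0  1   -4  0   2 ]
  [ 0  0    0  1   0 ]
  [ 2  0    0  0  -7 ]
R4 → R4 − 2·R1
  [ 1   3  -12  0    3 ]
  [ 0   1   -4  0    2 ]
  [ 0   0    0  1    0 ]
  [ 0  -6   24  0  -13 ]
R4 → R4 + 6·R2
  [ 1  3  -12  0   3 ]
  [ 0  1   -4  0   2 ]
  [ 0  0    0  1   0 ]
  [ 0  0    0  0  -1 ]
R4 → -1·R4
  [ 1  3  -12  0  3 ]
  [ 0  1   -4  0  2 ]
  [ 0  0    0  1  0 ]
  [ 0  0    0  0  1 ]
R2 → R2 − 2·R4
  [ 1  3  -12  0  3 ]
  [ 0  1   -4  0  0 ]
  [ 0  0    0  1  0 ]
  [ 0  0    0  0  1 ]
R1 → R1 − 3·R4
  [ 1  3  -12  0  0 ]
  [ 0  1   -4  0  0 ]
  [ 0  0    0  1  0 ]
  [ 0  0    0  0  1 ]
R1 → R1 − 3·R2
  [ 1  0   0  0  0 ]
  [ 0  1  -4  0  0 ]
  [ 0  0   0  1  0 ]
  [ 0  0   0  0  1 ]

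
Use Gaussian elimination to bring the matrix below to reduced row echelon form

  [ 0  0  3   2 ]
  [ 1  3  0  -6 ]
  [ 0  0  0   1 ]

[[1, 3, 0, 0], [0, 0, 1, 0], [0, 0, 0, 1]]

R1 <-> R2
  [ 1  3  0  -6 ]
  [ 0  0  3   2 ]
  [ 0  0  0   1 ]
R2 -> 1/3·R2
  [ 1  3  0   -6 ]
  [ 0  0  1  2/3 ]
  [ 0  0  0    1 ]
R2 -> R2 − 2/3·R3
  [ 1  3  0  -6 ]
  [ 0  0  1   0 ]
  [ 0  0  0   1 ]
R1 -> R1 + 6·R3
  [ 1  3  0  0 ]
  [ 0  0  1  0 ]
  [ 0  0  0  1 ]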